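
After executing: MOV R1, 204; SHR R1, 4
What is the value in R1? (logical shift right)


Register state trace:
  MOV R1, 204  → R1 = 204
  SHR R1, 4  → R1 = 204 >> 4 = 204 // 2^4 = 12
Final: R1 = 12

12


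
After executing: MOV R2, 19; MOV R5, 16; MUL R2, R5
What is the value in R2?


Register state trace:
  MOV R2, 19  → R2 = 19
  MOV R5, 16  → R5 = 16
  MUL R2, R5  → R2 = 19 * 16 = 304
Final: R2 = 304

304


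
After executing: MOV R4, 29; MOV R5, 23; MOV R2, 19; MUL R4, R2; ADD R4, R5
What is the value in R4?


Register state trace:
  MOV R4, 29  → R4 = 29
  MOV R5, 23  → R5 = 23
  MOV R2, 19  → R2 = 19
  MUL R4, R2  → R4 = 29 * 19 = 551
  ADD R4, R5  → R4 = 551 + 23 = 574
Final: R4 = 574

574


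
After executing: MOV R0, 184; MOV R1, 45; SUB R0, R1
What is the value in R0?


Register state trace:
  MOV R0, 184  → R0 = 184
  MOV R1, 45  → R1 = 45
  SUB R0, R1  → R0 = 184 - 45 = 139
Final: R0 = 139

139


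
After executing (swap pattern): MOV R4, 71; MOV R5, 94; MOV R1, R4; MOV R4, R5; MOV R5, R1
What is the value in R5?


Register state trace (swap pattern):
  MOV R4, 71  → R4 = 71
  MOV R5, 94  → R5 = 94
  MOV R1, R4  → R1 = 71  (save R4)
  MOV R4, R5  → R4 = 94  (R4 gets R5's value)
  MOV R5, R1  → R5 = 71  (R5 gets saved value)
Final: R5 = 71

71


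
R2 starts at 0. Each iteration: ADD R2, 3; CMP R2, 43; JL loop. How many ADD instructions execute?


Loop trace (R2 starts at 0, target 43, step 3):
  ADD #1: R2 = 0 + 3 = 3  → 3 < 43, loop
  ADD #2: R2 = 3 + 3 = 6  → 6 < 43, loop
  ADD #3: R2 = 6 + 3 = 9  → 9 < 43, loop
  ADD #4: R2 = 9 + 3 = 12  → 12 < 43, loop
  ADD #5: R2 = 12 + 3 = 15  → 15 < 43, loop
  ADD #6: R2 = 15 + 3 = 18  → 18 < 43, loop
  ADD #7: R2 = 18 + 3 = 21  → 21 < 43, loop
  ADD #8: R2 = 21 + 3 = 24  → 24 < 43, loop
  ADD #9: R2 = 24 + 3 = 27  → 27 < 43, loop
  ADD #10: R2 = 27 + 3 = 30  → 30 < 43, loop
  ADD #11: R2 = 30 + 3 = 33  → 33 < 43, loop
  ADD #12: R2 = 33 + 3 = 36  → 36 < 43, loop
  ADD #13: R2 = 36 + 3 = 39  → 39 < 43, loop
  ADD #14: R2 = 39 + 3 = 42  → 42 < 43, loop
  ADD #15: R2 = 42 + 3 = 45  → 45 >= 43, exit
Total ADD instructions: 15

15


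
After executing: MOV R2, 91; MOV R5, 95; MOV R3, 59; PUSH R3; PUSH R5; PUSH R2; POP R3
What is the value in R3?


Stack trace (top is rightmost):
  MOV R2, 91  → R2 = 91
  MOV R5, 95  → R5 = 95
  MOV R3, 59  → R3 = 59
  PUSH R3  → stack: [59]
  PUSH R5  → stack: [59, 95]
  PUSH R2  → stack: [59, 95, 91]
  POP R3  → R3 = 91, stack: [59, 95]
Final: R3 = 91

91


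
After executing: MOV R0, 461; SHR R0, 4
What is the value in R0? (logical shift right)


Register state trace:
  MOV R0, 461  → R0 = 461
  SHR R0, 4  → R0 = 461 >> 4 = 461 // 2^4 = 28
Final: R0 = 28

28


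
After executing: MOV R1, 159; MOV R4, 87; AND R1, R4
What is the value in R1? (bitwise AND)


Register state trace:
  MOV R1, 159  → R1 = 159 (0b10011111)
  MOV R4, 87  → R4 = 87 (0b01010111)
  AND R1, R4  → R1 = 159 AND 87 = 23 (0b00010111)
Final: R1 = 23

23


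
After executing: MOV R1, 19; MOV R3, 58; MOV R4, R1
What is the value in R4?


Register state trace:
  MOV R1, 19  → R1 = 19
  MOV R3, 58  → R3 = 58
  MOV R4, R1  → R4 = 19
Final: R4 = 19

19


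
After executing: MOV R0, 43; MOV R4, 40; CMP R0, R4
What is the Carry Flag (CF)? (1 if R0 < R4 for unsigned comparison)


Register state trace:
  MOV R0, 43  → R0 = 43
  MOV R4, 40  → R4 = 40
  CMP R0, R4  → unsigned 43 - 40: no borrow
  43 >= 40, so CF = 0
CF = 0

0


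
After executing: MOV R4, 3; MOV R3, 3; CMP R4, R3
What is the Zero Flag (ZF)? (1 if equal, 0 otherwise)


Register state trace:
  MOV R4, 3  → R4 = 3
  MOV R3, 3  → R3 = 3
  CMP R4, R3  → computes 3 - 3 = 0
  Result is zero, so values are equal
ZF = 1

1


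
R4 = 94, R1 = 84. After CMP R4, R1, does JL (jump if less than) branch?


Trace:
  R4 = 94, R1 = 84
  CMP R4, R1  → compares 94 vs 84
  JL checks: is 94 less than 84?
  94 > 84, so condition is false
Branch taken: No

No


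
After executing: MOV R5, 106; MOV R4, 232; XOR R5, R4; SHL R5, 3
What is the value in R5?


Register state trace:
  MOV R5, 106  → R5 = 106 (0b01101010)
  MOV R4, 232  → R4 = 232 (0b11101000)
  XOR R5, R4  → R5 = 106 XOR 232 = 130 (0b10000010)
  SHL R5, 3  → R5 = 130 << 3 = 1040
Final: R5 = 1040

1040


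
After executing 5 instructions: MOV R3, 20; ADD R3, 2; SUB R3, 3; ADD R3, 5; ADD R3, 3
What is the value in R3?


Register state trace:
  MOV R3, 20  → R3 = 20
  ADD R3, 2  → R3 = 20 + 2 = 22
  SUB R3, 3  → R3 = 22 - 3 = 19
  ADD R3, 5  → R3 = 19 + 5 = 24
  ADD R3, 3  → R3 = 24 + 3 = 27
Final: R3 = 27

27


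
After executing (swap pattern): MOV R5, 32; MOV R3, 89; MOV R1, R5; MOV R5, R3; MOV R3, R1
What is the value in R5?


Register state trace (swap pattern):
  MOV R5, 32  → R5 = 32
  MOV R3, 89  → R3 = 89
  MOV R1, R5  → R1 = 32  (save R5)
  MOV R5, R3  → R5 = 89  (R5 gets R3's value)
  MOV R3, R1  → R3 = 32  (R3 gets saved value)
Final: R5 = 89

89


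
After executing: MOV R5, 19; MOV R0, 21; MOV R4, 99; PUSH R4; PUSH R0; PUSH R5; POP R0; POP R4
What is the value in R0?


Stack trace (top is rightmost):
  MOV R5, 19  → R5 = 19
  MOV R0, 21  → R0 = 21
  MOV R4, 99  → R4 = 99
  PUSH R4  → stack: [99]
  PUSH R0  → stack: [99, 21]
  PUSH R5  → stack: [99, 21, 19]
  POP R0  → R0 = 19, stack: [99, 21]
  POP R4  → R4 = 21, stack: [99]
Final: R0 = 19

19


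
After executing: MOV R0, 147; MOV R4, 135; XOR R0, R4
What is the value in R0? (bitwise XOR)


Register state trace:
  MOV R0, 147  → R0 = 147 (0b10010011)
  MOV R4, 135  → R4 = 135 (0b10000111)
  XOR R0, R4  → R0 = 147 XOR 135 = 20 (0b00010100)
Final: R0 = 20

20


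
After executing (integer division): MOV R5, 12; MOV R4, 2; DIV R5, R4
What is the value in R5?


Register state trace:
  MOV R5, 12  → R5 = 12
  MOV R4, 2  → R4 = 2
  DIV R5, R4  → R5 = 12 // 2 = 6
Final: R5 = 6

6


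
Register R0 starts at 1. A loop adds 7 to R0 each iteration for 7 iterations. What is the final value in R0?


Starting value: R0 = 1
  Iter 1: R0 = 1 + 7 = 8
  Iter 2: R0 = 8 + 7 = 15
  Iter 3: R0 = 15 + 7 = 22
  Iter 4: R0 = 22 + 7 = 29
  Iter 5: R0 = 29 + 7 = 36
  Iter 6: R0 = 36 + 7 = 43
  Iter 7: R0 = 43 + 7 = 50
Final: R0 = 50

50


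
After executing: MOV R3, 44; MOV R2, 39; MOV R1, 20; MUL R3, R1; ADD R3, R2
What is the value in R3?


Register state trace:
  MOV R3, 44  → R3 = 44
  MOV R2, 39  → R2 = 39
  MOV R1, 20  → R1 = 20
  MUL R3, R1  → R3 = 44 * 20 = 880
  ADD R3, R2  → R3 = 880 + 39 = 919
Final: R3 = 919

919


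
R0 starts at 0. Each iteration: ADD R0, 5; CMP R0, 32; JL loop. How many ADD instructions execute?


Loop trace (R0 starts at 0, target 32, step 5):
  ADD #1: R0 = 0 + 5 = 5  → 5 < 32, loop
  ADD #2: R0 = 5 + 5 = 10  → 10 < 32, loop
  ADD #3: R0 = 10 + 5 = 15  → 15 < 32, loop
  ADD #4: R0 = 15 + 5 = 20  → 20 < 32, loop
  ADD #5: R0 = 20 + 5 = 25  → 25 < 32, loop
  ADD #6: R0 = 25 + 5 = 30  → 30 < 32, loop
  ADD #7: R0 = 30 + 5 = 35  → 35 >= 32, exit
Total ADD instructions: 7

7


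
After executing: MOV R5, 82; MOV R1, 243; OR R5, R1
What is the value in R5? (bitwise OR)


Register state trace:
  MOV R5, 82  → R5 = 82 (0b01010010)
  MOV R1, 243  → R1 = 243 (0b11110011)
  OR R5, R1   → R5 = 82 OR 243 = 243 (0b11110011)
Final: R5 = 243

243


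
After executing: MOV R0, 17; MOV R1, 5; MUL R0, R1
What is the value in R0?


Register state trace:
  MOV R0, 17  → R0 = 17
  MOV R1, 5  → R1 = 5
  MUL R0, R1  → R0 = 17 * 5 = 85
Final: R0 = 85

85


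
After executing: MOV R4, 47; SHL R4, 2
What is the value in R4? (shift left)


Register state trace:
  MOV R4, 47  → R4 = 47
  SHL R4, 2  → R4 = 47 << 2 = 47 * 2^2 = 188
Final: R4 = 188

188


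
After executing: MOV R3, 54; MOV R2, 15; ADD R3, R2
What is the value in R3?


Register state trace:
  MOV R3, 54  → R3 = 54
  MOV R2, 15  → R2 = 15
  ADD R3, R2  → R3 = 54 + 15 = 69
Final: R3 = 69

69


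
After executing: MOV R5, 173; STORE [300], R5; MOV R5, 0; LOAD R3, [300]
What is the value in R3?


Register and memory trace:
  MOV R5, 173  → R5 = 173
  STORE [300], R5  → mem[300] = 173
  MOV R5, 0  → R5 = 0
  LOAD R3, [300]  → R3 = mem[300] = 173
Final: R3 = 173

173


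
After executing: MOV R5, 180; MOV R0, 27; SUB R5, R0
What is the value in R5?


Register state trace:
  MOV R5, 180  → R5 = 180
  MOV R0, 27  → R0 = 27
  SUB R5, R0  → R5 = 180 - 27 = 153
Final: R5 = 153

153


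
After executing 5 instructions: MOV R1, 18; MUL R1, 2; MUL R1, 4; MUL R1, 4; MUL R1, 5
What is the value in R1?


Register state trace:
  MOV R1, 18  → R1 = 18
  MUL R1, 2  → R1 = 18 * 2 = 36
  MUL R1, 4  → R1 = 36 * 4 = 144
  MUL R1, 4  → R1 = 144 * 4 = 576
  MUL R1, 5  → R1 = 576 * 5 = 2880
Final: R1 = 2880

2880


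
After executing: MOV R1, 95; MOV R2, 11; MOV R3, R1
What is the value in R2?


Register state trace:
  MOV R1, 95  → R1 = 95
  MOV R2, 11  → R2 = 11
  MOV R3, R1  → R3 = 95
Final: R2 = 11

11


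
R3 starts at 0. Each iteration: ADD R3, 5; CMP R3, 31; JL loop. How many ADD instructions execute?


Loop trace (R3 starts at 0, target 31, step 5):
  ADD #1: R3 = 0 + 5 = 5  → 5 < 31, loop
  ADD #2: R3 = 5 + 5 = 10  → 10 < 31, loop
  ADD #3: R3 = 10 + 5 = 15  → 15 < 31, loop
  ADD #4: R3 = 15 + 5 = 20  → 20 < 31, loop
  ADD #5: R3 = 20 + 5 = 25  → 25 < 31, loop
  ADD #6: R3 = 25 + 5 = 30  → 30 < 31, loop
  ADD #7: R3 = 30 + 5 = 35  → 35 >= 31, exit
Total ADD instructions: 7

7


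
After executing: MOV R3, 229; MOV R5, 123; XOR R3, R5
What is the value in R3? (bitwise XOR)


Register state trace:
  MOV R3, 229  → R3 = 229 (0b11100101)
  MOV R5, 123  → R5 = 123 (0b01111011)
  XOR R3, R5  → R3 = 229 XOR 123 = 158 (0b10011110)
Final: R3 = 158

158


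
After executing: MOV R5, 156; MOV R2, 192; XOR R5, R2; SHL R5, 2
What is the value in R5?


Register state trace:
  MOV R5, 156  → R5 = 156 (0b10011100)
  MOV R2, 192  → R2 = 192 (0b11000000)
  XOR R5, R2  → R5 = 156 XOR 192 = 92 (0b01011100)
  SHL R5, 2  → R5 = 92 << 2 = 368
Final: R5 = 368

368


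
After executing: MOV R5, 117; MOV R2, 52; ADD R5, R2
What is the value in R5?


Register state trace:
  MOV R5, 117  → R5 = 117
  MOV R2, 52  → R2 = 52
  ADD R5, R2  → R5 = 117 + 52 = 169
Final: R5 = 169

169


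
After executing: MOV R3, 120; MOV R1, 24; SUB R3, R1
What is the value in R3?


Register state trace:
  MOV R3, 120  → R3 = 120
  MOV R1, 24  → R1 = 24
  SUB R3, R1  → R3 = 120 - 24 = 96
Final: R3 = 96

96


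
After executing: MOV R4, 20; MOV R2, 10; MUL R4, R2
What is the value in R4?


Register state trace:
  MOV R4, 20  → R4 = 20
  MOV R2, 10  → R2 = 10
  MUL R4, R2  → R4 = 20 * 10 = 200
Final: R4 = 200

200


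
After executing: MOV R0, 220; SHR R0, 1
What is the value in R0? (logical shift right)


Register state trace:
  MOV R0, 220  → R0 = 220
  SHR R0, 1  → R0 = 220 >> 1 = 220 // 2^1 = 110
Final: R0 = 110

110


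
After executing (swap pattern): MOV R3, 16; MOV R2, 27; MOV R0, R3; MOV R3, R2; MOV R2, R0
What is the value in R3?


Register state trace (swap pattern):
  MOV R3, 16  → R3 = 16
  MOV R2, 27  → R2 = 27
  MOV R0, R3  → R0 = 16  (save R3)
  MOV R3, R2  → R3 = 27  (R3 gets R2's value)
  MOV R2, R0  → R2 = 16  (R2 gets saved value)
Final: R3 = 27

27


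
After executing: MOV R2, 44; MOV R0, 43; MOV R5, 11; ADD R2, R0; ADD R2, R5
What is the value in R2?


Register state trace:
  MOV R2, 44  → R2 = 44
  MOV R0, 43  → R0 = 43
  MOV R5, 11  → R5 = 11
  ADD R2, R0  → R2 = 44 + 43 = 87
  ADD R2, R5  → R2 = 87 + 11 = 98
Final: R2 = 98

98


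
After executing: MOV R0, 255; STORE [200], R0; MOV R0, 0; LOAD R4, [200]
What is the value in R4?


Register and memory trace:
  MOV R0, 255  → R0 = 255
  STORE [200], R0  → mem[200] = 255
  MOV R0, 0  → R0 = 0
  LOAD R4, [200]  → R4 = mem[200] = 255
Final: R4 = 255

255


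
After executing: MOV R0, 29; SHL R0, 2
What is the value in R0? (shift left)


Register state trace:
  MOV R0, 29  → R0 = 29
  SHL R0, 2  → R0 = 29 << 2 = 29 * 2^2 = 116
Final: R0 = 116

116


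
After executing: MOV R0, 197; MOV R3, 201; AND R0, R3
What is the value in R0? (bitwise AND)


Register state trace:
  MOV R0, 197  → R0 = 197 (0b11000101)
  MOV R3, 201  → R3 = 201 (0b11001001)
  AND R0, R3  → R0 = 197 AND 201 = 193 (0b11000001)
Final: R0 = 193

193


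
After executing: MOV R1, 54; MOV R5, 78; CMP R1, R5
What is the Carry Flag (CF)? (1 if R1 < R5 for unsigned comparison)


Register state trace:
  MOV R1, 54  → R1 = 54
  MOV R5, 78  → R5 = 78
  CMP R1, R5  → unsigned 54 - 78: borrow occurs
  54 < 78, so CF = 1
CF = 1

1


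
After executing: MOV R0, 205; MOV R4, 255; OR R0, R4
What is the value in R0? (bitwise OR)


Register state trace:
  MOV R0, 205  → R0 = 205 (0b11001101)
  MOV R4, 255  → R4 = 255 (0b11111111)
  OR R0, R4   → R0 = 205 OR 255 = 255 (0b11111111)
Final: R0 = 255

255


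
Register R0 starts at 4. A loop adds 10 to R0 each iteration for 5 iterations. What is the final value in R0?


Starting value: R0 = 4
  Iter 1: R0 = 4 + 10 = 14
  Iter 2: R0 = 14 + 10 = 24
  Iter 3: R0 = 24 + 10 = 34
  Iter 4: R0 = 34 + 10 = 44
  Iter 5: R0 = 44 + 10 = 54
Final: R0 = 54

54


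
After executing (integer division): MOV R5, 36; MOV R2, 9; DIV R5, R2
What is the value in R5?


Register state trace:
  MOV R5, 36  → R5 = 36
  MOV R2, 9  → R2 = 9
  DIV R5, R2  → R5 = 36 // 9 = 4
Final: R5 = 4

4


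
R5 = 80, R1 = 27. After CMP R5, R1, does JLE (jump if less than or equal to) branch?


Trace:
  R5 = 80, R1 = 27
  CMP R5, R1  → compares 80 vs 27
  JLE checks: is 80 less than or equal to 27?
  80 > 27, so condition is false
Branch taken: No

No


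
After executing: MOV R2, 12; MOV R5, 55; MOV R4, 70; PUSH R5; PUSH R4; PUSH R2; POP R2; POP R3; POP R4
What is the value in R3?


Stack trace (top is rightmost):
  MOV R2, 12  → R2 = 12
  MOV R5, 55  → R5 = 55
  MOV R4, 70  → R4 = 70
  PUSH R5  → stack: [55]
  PUSH R4  → stack: [55, 70]
  PUSH R2  → stack: [55, 70, 12]
  POP R2  → R2 = 12, stack: [55, 70]
  POP R3  → R3 = 70, stack: [55]
  POP R4  → R4 = 55, stack: []
Final: R3 = 70

70


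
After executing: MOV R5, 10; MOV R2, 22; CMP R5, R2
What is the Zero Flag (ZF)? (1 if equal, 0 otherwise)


Register state trace:
  MOV R5, 10  → R5 = 10
  MOV R2, 22  → R2 = 22
  CMP R5, R2  → computes 10 - 22 = -12
  Result is nonzero, so values are not equal
ZF = 0

0


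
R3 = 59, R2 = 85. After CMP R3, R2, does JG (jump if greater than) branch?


Trace:
  R3 = 59, R2 = 85
  CMP R3, R2  → compares 59 vs 85
  JG checks: is 59 greater than 85?
  59 < 85, so condition is false
Branch taken: No

No


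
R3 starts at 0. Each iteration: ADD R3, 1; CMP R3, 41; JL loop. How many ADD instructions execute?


Loop trace (R3 starts at 0, target 41, step 1):
  ADD #1: R3 = 0 + 1 = 1  → 1 < 41, loop
  ADD #2: R3 = 1 + 1 = 2  → 2 < 41, loop
  ADD #3: R3 = 2 + 1 = 3  → 3 < 41, loop
  ADD #4: R3 = 3 + 1 = 4  → 4 < 41, loop
  ADD #5: R3 = 4 + 1 = 5  → 5 < 41, loop
  ADD #6: R3 = 5 + 1 = 6  → 6 < 41, loop
  ADD #7: R3 = 6 + 1 = 7  → 7 < 41, loop
  ADD #8: R3 = 7 + 1 = 8  → 8 < 41, loop
  ADD #9: R3 = 8 + 1 = 9  → 9 < 41, loop
  ADD #10: R3 = 9 + 1 = 10  → 10 < 41, loop
  ADD #11: R3 = 10 + 1 = 11  → 11 < 41, loop
  ADD #12: R3 = 11 + 1 = 12  → 12 < 41, loop
  ADD #13: R3 = 12 + 1 = 13  → 13 < 41, loop
  ADD #14: R3 = 13 + 1 = 14  → 14 < 41, loop
  ADD #15: R3 = 14 + 1 = 15  → 15 < 41, loop
  ADD #16: R3 = 15 + 1 = 16  → 16 < 41, loop
  ADD #17: R3 = 16 + 1 = 17  → 17 < 41, loop
  ADD #18: R3 = 17 + 1 = 18  → 18 < 41, loop
  ADD #19: R3 = 18 + 1 = 19  → 19 < 41, loop
  ADD #20: R3 = 19 + 1 = 20  → 20 < 41, loop
  ADD #21: R3 = 20 + 1 = 21  → 21 < 41, loop
  ADD #22: R3 = 21 + 1 = 22  → 22 < 41, loop
  ADD #23: R3 = 22 + 1 = 23  → 23 < 41, loop
  ADD #24: R3 = 23 + 1 = 24  → 24 < 41, loop
  ADD #25: R3 = 24 + 1 = 25  → 25 < 41, loop
  ADD #26: R3 = 25 + 1 = 26  → 26 < 41, loop
  ADD #27: R3 = 26 + 1 = 27  → 27 < 41, loop
  ADD #28: R3 = 27 + 1 = 28  → 28 < 41, loop
  ADD #29: R3 = 28 + 1 = 29  → 29 < 41, loop
  ADD #30: R3 = 29 + 1 = 30  → 30 < 41, loop
  ADD #31: R3 = 30 + 1 = 31  → 31 < 41, loop
  ADD #32: R3 = 31 + 1 = 32  → 32 < 41, loop
  ADD #33: R3 = 32 + 1 = 33  → 33 < 41, loop
  ADD #34: R3 = 33 + 1 = 34  → 34 < 41, loop
  ADD #35: R3 = 34 + 1 = 35  → 35 < 41, loop
  ADD #36: R3 = 35 + 1 = 36  → 36 < 41, loop
  ADD #37: R3 = 36 + 1 = 37  → 37 < 41, loop
  ADD #38: R3 = 37 + 1 = 38  → 38 < 41, loop
  ADD #39: R3 = 38 + 1 = 39  → 39 < 41, loop
  ADD #40: R3 = 39 + 1 = 40  → 40 < 41, loop
  ADD #41: R3 = 40 + 1 = 41  → 41 >= 41, exit
Total ADD instructions: 41

41


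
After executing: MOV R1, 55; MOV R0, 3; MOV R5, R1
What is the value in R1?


Register state trace:
  MOV R1, 55  → R1 = 55
  MOV R0, 3  → R0 = 3
  MOV R5, R1  → R5 = 55
Final: R1 = 55

55


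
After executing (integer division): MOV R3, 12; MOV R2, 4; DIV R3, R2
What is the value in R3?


Register state trace:
  MOV R3, 12  → R3 = 12
  MOV R2, 4  → R2 = 4
  DIV R3, R2  → R3 = 12 // 4 = 3
Final: R3 = 3

3


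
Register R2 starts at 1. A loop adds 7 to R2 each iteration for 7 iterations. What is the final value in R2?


Starting value: R2 = 1
  Iter 1: R2 = 1 + 7 = 8
  Iter 2: R2 = 8 + 7 = 15
  Iter 3: R2 = 15 + 7 = 22
  Iter 4: R2 = 22 + 7 = 29
  Iter 5: R2 = 29 + 7 = 36
  Iter 6: R2 = 36 + 7 = 43
  Iter 7: R2 = 43 + 7 = 50
Final: R2 = 50

50


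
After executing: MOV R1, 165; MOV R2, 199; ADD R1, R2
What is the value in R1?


Register state trace:
  MOV R1, 165  → R1 = 165
  MOV R2, 199  → R2 = 199
  ADD R1, R2  → R1 = 165 + 199 = 364
Final: R1 = 364

364


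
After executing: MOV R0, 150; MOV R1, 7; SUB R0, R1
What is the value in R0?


Register state trace:
  MOV R0, 150  → R0 = 150
  MOV R1, 7  → R1 = 7
  SUB R0, R1  → R0 = 150 - 7 = 143
Final: R0 = 143

143


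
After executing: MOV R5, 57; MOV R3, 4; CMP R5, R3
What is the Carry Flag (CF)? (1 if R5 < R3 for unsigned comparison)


Register state trace:
  MOV R5, 57  → R5 = 57
  MOV R3, 4  → R3 = 4
  CMP R5, R3  → unsigned 57 - 4: no borrow
  57 >= 4, so CF = 0
CF = 0

0


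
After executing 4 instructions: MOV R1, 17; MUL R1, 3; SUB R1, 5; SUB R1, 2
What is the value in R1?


Register state trace:
  MOV R1, 17  → R1 = 17
  MUL R1, 3  → R1 = 17 * 3 = 51
  SUB R1, 5  → R1 = 51 - 5 = 46
  SUB R1, 2  → R1 = 46 - 2 = 44
Final: R1 = 44

44


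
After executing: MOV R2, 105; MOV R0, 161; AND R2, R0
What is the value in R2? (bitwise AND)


Register state trace:
  MOV R2, 105  → R2 = 105 (0b01101001)
  MOV R0, 161  → R0 = 161 (0b10100001)
  AND R2, R0  → R2 = 105 AND 161 = 33 (0b00100001)
Final: R2 = 33

33


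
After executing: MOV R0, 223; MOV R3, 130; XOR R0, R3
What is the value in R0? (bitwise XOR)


Register state trace:
  MOV R0, 223  → R0 = 223 (0b11011111)
  MOV R3, 130  → R3 = 130 (0b10000010)
  XOR R0, R3  → R0 = 223 XOR 130 = 93 (0b01011101)
Final: R0 = 93

93


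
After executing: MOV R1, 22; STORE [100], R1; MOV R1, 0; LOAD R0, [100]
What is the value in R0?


Register and memory trace:
  MOV R1, 22  → R1 = 22
  STORE [100], R1  → mem[100] = 22
  MOV R1, 0  → R1 = 0
  LOAD R0, [100]  → R0 = mem[100] = 22
Final: R0 = 22

22


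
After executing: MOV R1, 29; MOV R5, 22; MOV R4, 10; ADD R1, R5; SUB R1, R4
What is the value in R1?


Register state trace:
  MOV R1, 29  → R1 = 29
  MOV R5, 22  → R5 = 22
  MOV R4, 10  → R4 = 10
  ADD R1, R5  → R1 = 29 + 22 = 51
  SUB R1, R4  → R1 = 51 - 10 = 41
Final: R1 = 41

41


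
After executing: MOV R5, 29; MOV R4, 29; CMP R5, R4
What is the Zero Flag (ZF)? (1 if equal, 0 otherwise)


Register state trace:
  MOV R5, 29  → R5 = 29
  MOV R4, 29  → R4 = 29
  CMP R5, R4  → computes 29 - 29 = 0
  Result is zero, so values are equal
ZF = 1

1


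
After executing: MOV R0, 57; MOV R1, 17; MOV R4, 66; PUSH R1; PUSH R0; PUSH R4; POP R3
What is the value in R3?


Stack trace (top is rightmost):
  MOV R0, 57  → R0 = 57
  MOV R1, 17  → R1 = 17
  MOV R4, 66  → R4 = 66
  PUSH R1  → stack: [17]
  PUSH R0  → stack: [17, 57]
  PUSH R4  → stack: [17, 57, 66]
  POP R3  → R3 = 66, stack: [17, 57]
Final: R3 = 66

66


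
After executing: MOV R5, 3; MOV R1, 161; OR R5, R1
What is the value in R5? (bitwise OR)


Register state trace:
  MOV R5, 3  → R5 = 3 (0b00000011)
  MOV R1, 161  → R1 = 161 (0b10100001)
  OR R5, R1   → R5 = 3 OR 161 = 163 (0b10100011)
Final: R5 = 163

163


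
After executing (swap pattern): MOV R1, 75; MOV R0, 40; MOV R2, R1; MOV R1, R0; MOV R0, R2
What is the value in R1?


Register state trace (swap pattern):
  MOV R1, 75  → R1 = 75
  MOV R0, 40  → R0 = 40
  MOV R2, R1  → R2 = 75  (save R1)
  MOV R1, R0  → R1 = 40  (R1 gets R0's value)
  MOV R0, R2  → R0 = 75  (R0 gets saved value)
Final: R1 = 40

40


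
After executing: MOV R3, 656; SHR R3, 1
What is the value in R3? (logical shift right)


Register state trace:
  MOV R3, 656  → R3 = 656
  SHR R3, 1  → R3 = 656 >> 1 = 656 // 2^1 = 328
Final: R3 = 328

328


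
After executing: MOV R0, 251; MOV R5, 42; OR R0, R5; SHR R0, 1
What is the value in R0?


Register state trace:
  MOV R0, 251  → R0 = 251 (0b11111011)
  MOV R5, 42  → R5 = 42 (0b00101010)
  OR R0, R5  → R0 = 251 OR 42 = 251 (0b11111011)
  SHR R0, 1  → R0 = 251 >> 1 = 125
Final: R0 = 125

125


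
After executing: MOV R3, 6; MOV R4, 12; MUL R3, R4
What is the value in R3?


Register state trace:
  MOV R3, 6  → R3 = 6
  MOV R4, 12  → R4 = 12
  MUL R3, R4  → R3 = 6 * 12 = 72
Final: R3 = 72

72


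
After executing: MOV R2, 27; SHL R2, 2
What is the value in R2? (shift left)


Register state trace:
  MOV R2, 27  → R2 = 27
  SHL R2, 2  → R2 = 27 << 2 = 27 * 2^2 = 108
Final: R2 = 108

108


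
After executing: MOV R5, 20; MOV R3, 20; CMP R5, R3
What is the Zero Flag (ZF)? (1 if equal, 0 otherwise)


Register state trace:
  MOV R5, 20  → R5 = 20
  MOV R3, 20  → R3 = 20
  CMP R5, R3  → computes 20 - 20 = 0
  Result is zero, so values are equal
ZF = 1

1


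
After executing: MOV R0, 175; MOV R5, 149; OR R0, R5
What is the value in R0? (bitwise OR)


Register state trace:
  MOV R0, 175  → R0 = 175 (0b10101111)
  MOV R5, 149  → R5 = 149 (0b10010101)
  OR R0, R5   → R0 = 175 OR 149 = 191 (0b10111111)
Final: R0 = 191

191


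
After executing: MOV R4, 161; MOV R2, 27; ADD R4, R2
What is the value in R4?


Register state trace:
  MOV R4, 161  → R4 = 161
  MOV R2, 27  → R2 = 27
  ADD R4, R2  → R4 = 161 + 27 = 188
Final: R4 = 188

188


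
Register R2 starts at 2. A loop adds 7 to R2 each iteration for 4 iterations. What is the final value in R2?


Starting value: R2 = 2
  Iter 1: R2 = 2 + 7 = 9
  Iter 2: R2 = 9 + 7 = 16
  Iter 3: R2 = 16 + 7 = 23
  Iter 4: R2 = 23 + 7 = 30
Final: R2 = 30

30


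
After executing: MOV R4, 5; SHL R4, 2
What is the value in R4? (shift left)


Register state trace:
  MOV R4, 5  → R4 = 5
  SHL R4, 2  → R4 = 5 << 2 = 5 * 2^2 = 20
Final: R4 = 20

20


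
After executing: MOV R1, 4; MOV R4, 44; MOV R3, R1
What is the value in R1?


Register state trace:
  MOV R1, 4  → R1 = 4
  MOV R4, 44  → R4 = 44
  MOV R3, R1  → R3 = 4
Final: R1 = 4

4


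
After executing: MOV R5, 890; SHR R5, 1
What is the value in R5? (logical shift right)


Register state trace:
  MOV R5, 890  → R5 = 890
  SHR R5, 1  → R5 = 890 >> 1 = 890 // 2^1 = 445
Final: R5 = 445

445


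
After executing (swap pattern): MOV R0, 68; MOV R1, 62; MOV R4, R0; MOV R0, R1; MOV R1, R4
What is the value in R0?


Register state trace (swap pattern):
  MOV R0, 68  → R0 = 68
  MOV R1, 62  → R1 = 62
  MOV R4, R0  → R4 = 68  (save R0)
  MOV R0, R1  → R0 = 62  (R0 gets R1's value)
  MOV R1, R4  → R1 = 68  (R1 gets saved value)
Final: R0 = 62

62


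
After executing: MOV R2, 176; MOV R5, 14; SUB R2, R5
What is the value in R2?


Register state trace:
  MOV R2, 176  → R2 = 176
  MOV R5, 14  → R5 = 14
  SUB R2, R5  → R2 = 176 - 14 = 162
Final: R2 = 162

162


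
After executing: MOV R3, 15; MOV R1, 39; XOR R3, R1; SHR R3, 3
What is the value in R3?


Register state trace:
  MOV R3, 15  → R3 = 15 (0b00001111)
  MOV R1, 39  → R1 = 39 (0b00100111)
  XOR R3, R1  → R3 = 15 XOR 39 = 40 (0b00101000)
  SHR R3, 3  → R3 = 40 >> 3 = 5
Final: R3 = 5

5


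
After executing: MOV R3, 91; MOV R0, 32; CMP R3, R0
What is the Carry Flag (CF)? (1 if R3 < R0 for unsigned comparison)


Register state trace:
  MOV R3, 91  → R3 = 91
  MOV R0, 32  → R0 = 32
  CMP R3, R0  → unsigned 91 - 32: no borrow
  91 >= 32, so CF = 0
CF = 0

0


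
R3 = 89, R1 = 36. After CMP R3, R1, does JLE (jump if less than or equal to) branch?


Trace:
  R3 = 89, R1 = 36
  CMP R3, R1  → compares 89 vs 36
  JLE checks: is 89 less than or equal to 36?
  89 > 36, so condition is false
Branch taken: No

No


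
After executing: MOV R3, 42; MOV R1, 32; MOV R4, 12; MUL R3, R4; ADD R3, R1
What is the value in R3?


Register state trace:
  MOV R3, 42  → R3 = 42
  MOV R1, 32  → R1 = 32
  MOV R4, 12  → R4 = 12
  MUL R3, R4  → R3 = 42 * 12 = 504
  ADD R3, R1  → R3 = 504 + 32 = 536
Final: R3 = 536

536


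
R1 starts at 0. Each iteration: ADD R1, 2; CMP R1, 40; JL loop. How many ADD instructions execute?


Loop trace (R1 starts at 0, target 40, step 2):
  ADD #1: R1 = 0 + 2 = 2  → 2 < 40, loop
  ADD #2: R1 = 2 + 2 = 4  → 4 < 40, loop
  ADD #3: R1 = 4 + 2 = 6  → 6 < 40, loop
  ADD #4: R1 = 6 + 2 = 8  → 8 < 40, loop
  ADD #5: R1 = 8 + 2 = 10  → 10 < 40, loop
  ADD #6: R1 = 10 + 2 = 12  → 12 < 40, loop
  ADD #7: R1 = 12 + 2 = 14  → 14 < 40, loop
  ADD #8: R1 = 14 + 2 = 16  → 16 < 40, loop
  ADD #9: R1 = 16 + 2 = 18  → 18 < 40, loop
  ADD #10: R1 = 18 + 2 = 20  → 20 < 40, loop
  ADD #11: R1 = 20 + 2 = 22  → 22 < 40, loop
  ADD #12: R1 = 22 + 2 = 24  → 24 < 40, loop
  ADD #13: R1 = 24 + 2 = 26  → 26 < 40, loop
  ADD #14: R1 = 26 + 2 = 28  → 28 < 40, loop
  ADD #15: R1 = 28 + 2 = 30  → 30 < 40, loop
  ADD #16: R1 = 30 + 2 = 32  → 32 < 40, loop
  ADD #17: R1 = 32 + 2 = 34  → 34 < 40, loop
  ADD #18: R1 = 34 + 2 = 36  → 36 < 40, loop
  ADD #19: R1 = 36 + 2 = 38  → 38 < 40, loop
  ADD #20: R1 = 38 + 2 = 40  → 40 >= 40, exit
Total ADD instructions: 20

20


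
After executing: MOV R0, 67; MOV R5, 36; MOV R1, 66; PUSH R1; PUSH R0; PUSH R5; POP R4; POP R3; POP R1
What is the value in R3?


Stack trace (top is rightmost):
  MOV R0, 67  → R0 = 67
  MOV R5, 36  → R5 = 36
  MOV R1, 66  → R1 = 66
  PUSH R1  → stack: [66]
  PUSH R0  → stack: [66, 67]
  PUSH R5  → stack: [66, 67, 36]
  POP R4  → R4 = 36, stack: [66, 67]
  POP R3  → R3 = 67, stack: [66]
  POP R1  → R1 = 66, stack: []
Final: R3 = 67

67


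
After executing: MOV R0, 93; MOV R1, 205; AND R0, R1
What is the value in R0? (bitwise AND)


Register state trace:
  MOV R0, 93  → R0 = 93 (0b01011101)
  MOV R1, 205  → R1 = 205 (0b11001101)
  AND R0, R1  → R0 = 93 AND 205 = 77 (0b01001101)
Final: R0 = 77

77


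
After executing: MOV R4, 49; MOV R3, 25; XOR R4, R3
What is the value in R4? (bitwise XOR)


Register state trace:
  MOV R4, 49  → R4 = 49 (0b00110001)
  MOV R3, 25  → R3 = 25 (0b00011001)
  XOR R4, R3  → R4 = 49 XOR 25 = 40 (0b00101000)
Final: R4 = 40

40


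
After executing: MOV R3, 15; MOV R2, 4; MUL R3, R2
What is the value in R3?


Register state trace:
  MOV R3, 15  → R3 = 15
  MOV R2, 4  → R2 = 4
  MUL R3, R2  → R3 = 15 * 4 = 60
Final: R3 = 60

60


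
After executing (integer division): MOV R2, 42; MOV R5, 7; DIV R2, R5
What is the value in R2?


Register state trace:
  MOV R2, 42  → R2 = 42
  MOV R5, 7  → R5 = 7
  DIV R2, R5  → R2 = 42 // 7 = 6
Final: R2 = 6

6


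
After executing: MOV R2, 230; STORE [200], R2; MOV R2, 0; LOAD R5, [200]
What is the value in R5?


Register and memory trace:
  MOV R2, 230  → R2 = 230
  STORE [200], R2  → mem[200] = 230
  MOV R2, 0  → R2 = 0
  LOAD R5, [200]  → R5 = mem[200] = 230
Final: R5 = 230

230


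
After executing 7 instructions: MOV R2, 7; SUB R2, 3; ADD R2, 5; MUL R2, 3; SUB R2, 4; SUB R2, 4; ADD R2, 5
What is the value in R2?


Register state trace:
  MOV R2, 7  → R2 = 7
  SUB R2, 3  → R2 = 7 - 3 = 4
  ADD R2, 5  → R2 = 4 + 5 = 9
  MUL R2, 3  → R2 = 9 * 3 = 27
  SUB R2, 4  → R2 = 27 - 4 = 23
  SUB R2, 4  → R2 = 23 - 4 = 19
  ADD R2, 5  → R2 = 19 + 5 = 24
Final: R2 = 24

24


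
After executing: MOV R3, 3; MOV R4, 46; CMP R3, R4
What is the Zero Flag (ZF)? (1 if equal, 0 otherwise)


Register state trace:
  MOV R3, 3  → R3 = 3
  MOV R4, 46  → R4 = 46
  CMP R3, R4  → computes 3 - 46 = -43
  Result is nonzero, so values are not equal
ZF = 0

0


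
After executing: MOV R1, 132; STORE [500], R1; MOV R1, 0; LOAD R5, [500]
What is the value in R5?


Register and memory trace:
  MOV R1, 132  → R1 = 132
  STORE [500], R1  → mem[500] = 132
  MOV R1, 0  → R1 = 0
  LOAD R5, [500]  → R5 = mem[500] = 132
Final: R5 = 132

132


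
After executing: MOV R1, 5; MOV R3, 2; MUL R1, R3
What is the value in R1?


Register state trace:
  MOV R1, 5  → R1 = 5
  MOV R3, 2  → R3 = 2
  MUL R1, R3  → R1 = 5 * 2 = 10
Final: R1 = 10

10


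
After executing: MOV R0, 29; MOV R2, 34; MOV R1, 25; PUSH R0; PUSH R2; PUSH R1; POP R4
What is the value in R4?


Stack trace (top is rightmost):
  MOV R0, 29  → R0 = 29
  MOV R2, 34  → R2 = 34
  MOV R1, 25  → R1 = 25
  PUSH R0  → stack: [29]
  PUSH R2  → stack: [29, 34]
  PUSH R1  → stack: [29, 34, 25]
  POP R4  → R4 = 25, stack: [29, 34]
Final: R4 = 25

25


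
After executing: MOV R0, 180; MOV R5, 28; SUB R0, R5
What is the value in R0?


Register state trace:
  MOV R0, 180  → R0 = 180
  MOV R5, 28  → R5 = 28
  SUB R0, R5  → R0 = 180 - 28 = 152
Final: R0 = 152

152


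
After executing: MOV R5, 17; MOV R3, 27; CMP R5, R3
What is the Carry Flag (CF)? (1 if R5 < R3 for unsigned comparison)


Register state trace:
  MOV R5, 17  → R5 = 17
  MOV R3, 27  → R3 = 27
  CMP R5, R3  → unsigned 17 - 27: borrow occurs
  17 < 27, so CF = 1
CF = 1

1


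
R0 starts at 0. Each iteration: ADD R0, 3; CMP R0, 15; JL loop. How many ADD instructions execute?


Loop trace (R0 starts at 0, target 15, step 3):
  ADD #1: R0 = 0 + 3 = 3  → 3 < 15, loop
  ADD #2: R0 = 3 + 3 = 6  → 6 < 15, loop
  ADD #3: R0 = 6 + 3 = 9  → 9 < 15, loop
  ADD #4: R0 = 9 + 3 = 12  → 12 < 15, loop
  ADD #5: R0 = 12 + 3 = 15  → 15 >= 15, exit
Total ADD instructions: 5

5


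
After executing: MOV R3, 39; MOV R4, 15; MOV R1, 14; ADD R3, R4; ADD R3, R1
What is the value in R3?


Register state trace:
  MOV R3, 39  → R3 = 39
  MOV R4, 15  → R4 = 15
  MOV R1, 14  → R1 = 14
  ADD R3, R4  → R3 = 39 + 15 = 54
  ADD R3, R1  → R3 = 54 + 14 = 68
Final: R3 = 68

68


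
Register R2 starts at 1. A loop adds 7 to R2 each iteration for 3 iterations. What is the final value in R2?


Starting value: R2 = 1
  Iter 1: R2 = 1 + 7 = 8
  Iter 2: R2 = 8 + 7 = 15
  Iter 3: R2 = 15 + 7 = 22
Final: R2 = 22

22


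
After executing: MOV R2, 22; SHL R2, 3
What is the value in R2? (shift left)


Register state trace:
  MOV R2, 22  → R2 = 22
  SHL R2, 3  → R2 = 22 << 3 = 22 * 2^3 = 176
Final: R2 = 176

176


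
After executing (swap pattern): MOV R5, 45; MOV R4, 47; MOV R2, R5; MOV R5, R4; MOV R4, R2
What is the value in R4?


Register state trace (swap pattern):
  MOV R5, 45  → R5 = 45
  MOV R4, 47  → R4 = 47
  MOV R2, R5  → R2 = 45  (save R5)
  MOV R5, R4  → R5 = 47  (R5 gets R4's value)
  MOV R4, R2  → R4 = 45  (R4 gets saved value)
Final: R4 = 45

45


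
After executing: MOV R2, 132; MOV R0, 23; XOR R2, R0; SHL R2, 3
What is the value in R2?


Register state trace:
  MOV R2, 132  → R2 = 132 (0b10000100)
  MOV R0, 23  → R0 = 23 (0b00010111)
  XOR R2, R0  → R2 = 132 XOR 23 = 147 (0b10010011)
  SHL R2, 3  → R2 = 147 << 3 = 1176
Final: R2 = 1176

1176


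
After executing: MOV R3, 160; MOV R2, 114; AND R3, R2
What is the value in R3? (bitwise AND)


Register state trace:
  MOV R3, 160  → R3 = 160 (0b10100000)
  MOV R2, 114  → R2 = 114 (0b01110010)
  AND R3, R2  → R3 = 160 AND 114 = 32 (0b00100000)
Final: R3 = 32

32


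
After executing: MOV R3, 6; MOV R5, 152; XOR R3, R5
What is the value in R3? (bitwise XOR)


Register state trace:
  MOV R3, 6  → R3 = 6 (0b00000110)
  MOV R5, 152  → R5 = 152 (0b10011000)
  XOR R3, R5  → R3 = 6 XOR 152 = 158 (0b10011110)
Final: R3 = 158

158


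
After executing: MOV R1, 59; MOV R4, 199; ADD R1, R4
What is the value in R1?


Register state trace:
  MOV R1, 59  → R1 = 59
  MOV R4, 199  → R4 = 199
  ADD R1, R4  → R1 = 59 + 199 = 258
Final: R1 = 258

258


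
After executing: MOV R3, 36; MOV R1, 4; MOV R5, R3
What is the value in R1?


Register state trace:
  MOV R3, 36  → R3 = 36
  MOV R1, 4  → R1 = 4
  MOV R5, R3  → R5 = 36
Final: R1 = 4

4


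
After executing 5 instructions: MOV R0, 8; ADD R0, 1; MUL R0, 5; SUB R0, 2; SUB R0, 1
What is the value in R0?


Register state trace:
  MOV R0, 8  → R0 = 8
  ADD R0, 1  → R0 = 8 + 1 = 9
  MUL R0, 5  → R0 = 9 * 5 = 45
  SUB R0, 2  → R0 = 45 - 2 = 43
  SUB R0, 1  → R0 = 43 - 1 = 42
Final: R0 = 42

42


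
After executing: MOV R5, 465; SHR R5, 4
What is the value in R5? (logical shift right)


Register state trace:
  MOV R5, 465  → R5 = 465
  SHR R5, 4  → R5 = 465 >> 4 = 465 // 2^4 = 29
Final: R5 = 29

29


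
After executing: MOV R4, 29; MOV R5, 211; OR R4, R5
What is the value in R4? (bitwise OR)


Register state trace:
  MOV R4, 29  → R4 = 29 (0b00011101)
  MOV R5, 211  → R5 = 211 (0b11010011)
  OR R4, R5   → R4 = 29 OR 211 = 223 (0b11011111)
Final: R4 = 223

223


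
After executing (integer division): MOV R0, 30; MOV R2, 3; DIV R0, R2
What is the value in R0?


Register state trace:
  MOV R0, 30  → R0 = 30
  MOV R2, 3  → R2 = 3
  DIV R0, R2  → R0 = 30 // 3 = 10
Final: R0 = 10

10


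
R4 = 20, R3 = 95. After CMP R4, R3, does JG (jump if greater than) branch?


Trace:
  R4 = 20, R3 = 95
  CMP R4, R3  → compares 20 vs 95
  JG checks: is 20 greater than 95?
  20 < 95, so condition is false
Branch taken: No

No


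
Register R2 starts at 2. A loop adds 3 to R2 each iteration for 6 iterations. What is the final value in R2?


Starting value: R2 = 2
  Iter 1: R2 = 2 + 3 = 5
  Iter 2: R2 = 5 + 3 = 8
  Iter 3: R2 = 8 + 3 = 11
  Iter 4: R2 = 11 + 3 = 14
  Iter 5: R2 = 14 + 3 = 17
  Iter 6: R2 = 17 + 3 = 20
Final: R2 = 20

20


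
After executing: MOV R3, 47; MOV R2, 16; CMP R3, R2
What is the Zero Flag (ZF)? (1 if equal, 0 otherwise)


Register state trace:
  MOV R3, 47  → R3 = 47
  MOV R2, 16  → R2 = 16
  CMP R3, R2  → computes 47 - 16 = 31
  Result is nonzero, so values are not equal
ZF = 0

0


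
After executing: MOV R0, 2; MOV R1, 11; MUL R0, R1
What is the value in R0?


Register state trace:
  MOV R0, 2  → R0 = 2
  MOV R1, 11  → R1 = 11
  MUL R0, R1  → R0 = 2 * 11 = 22
Final: R0 = 22

22


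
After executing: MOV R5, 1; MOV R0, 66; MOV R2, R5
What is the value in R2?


Register state trace:
  MOV R5, 1  → R5 = 1
  MOV R0, 66  → R0 = 66
  MOV R2, R5  → R2 = 1
Final: R2 = 1

1


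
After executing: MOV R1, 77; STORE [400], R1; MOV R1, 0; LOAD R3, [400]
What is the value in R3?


Register and memory trace:
  MOV R1, 77  → R1 = 77
  STORE [400], R1  → mem[400] = 77
  MOV R1, 0  → R1 = 0
  LOAD R3, [400]  → R3 = mem[400] = 77
Final: R3 = 77

77


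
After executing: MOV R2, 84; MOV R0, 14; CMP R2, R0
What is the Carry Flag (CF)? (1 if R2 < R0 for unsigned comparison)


Register state trace:
  MOV R2, 84  → R2 = 84
  MOV R0, 14  → R0 = 14
  CMP R2, R0  → unsigned 84 - 14: no borrow
  84 >= 14, so CF = 0
CF = 0

0


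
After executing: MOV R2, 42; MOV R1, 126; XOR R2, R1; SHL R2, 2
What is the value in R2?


Register state trace:
  MOV R2, 42  → R2 = 42 (0b00101010)
  MOV R1, 126  → R1 = 126 (0b01111110)
  XOR R2, R1  → R2 = 42 XOR 126 = 84 (0b01010100)
  SHL R2, 2  → R2 = 84 << 2 = 336
Final: R2 = 336

336


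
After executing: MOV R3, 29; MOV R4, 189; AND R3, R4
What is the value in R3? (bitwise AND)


Register state trace:
  MOV R3, 29  → R3 = 29 (0b00011101)
  MOV R4, 189  → R4 = 189 (0b10111101)
  AND R3, R4  → R3 = 29 AND 189 = 29 (0b00011101)
Final: R3 = 29

29


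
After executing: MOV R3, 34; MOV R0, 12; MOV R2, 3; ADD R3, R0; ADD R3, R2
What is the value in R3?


Register state trace:
  MOV R3, 34  → R3 = 34
  MOV R0, 12  → R0 = 12
  MOV R2, 3  → R2 = 3
  ADD R3, R0  → R3 = 34 + 12 = 46
  ADD R3, R2  → R3 = 46 + 3 = 49
Final: R3 = 49

49


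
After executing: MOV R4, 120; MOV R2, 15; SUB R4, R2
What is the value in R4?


Register state trace:
  MOV R4, 120  → R4 = 120
  MOV R2, 15  → R2 = 15
  SUB R4, R2  → R4 = 120 - 15 = 105
Final: R4 = 105

105


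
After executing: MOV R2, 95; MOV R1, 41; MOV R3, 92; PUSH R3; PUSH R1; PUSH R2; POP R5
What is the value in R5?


Stack trace (top is rightmost):
  MOV R2, 95  → R2 = 95
  MOV R1, 41  → R1 = 41
  MOV R3, 92  → R3 = 92
  PUSH R3  → stack: [92]
  PUSH R1  → stack: [92, 41]
  PUSH R2  → stack: [92, 41, 95]
  POP R5  → R5 = 95, stack: [92, 41]
Final: R5 = 95

95


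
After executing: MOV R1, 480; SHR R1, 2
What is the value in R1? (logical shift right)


Register state trace:
  MOV R1, 480  → R1 = 480
  SHR R1, 2  → R1 = 480 >> 2 = 480 // 2^2 = 120
Final: R1 = 120

120


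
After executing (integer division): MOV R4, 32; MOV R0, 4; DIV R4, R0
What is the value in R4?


Register state trace:
  MOV R4, 32  → R4 = 32
  MOV R0, 4  → R0 = 4
  DIV R4, R0  → R4 = 32 // 4 = 8
Final: R4 = 8

8


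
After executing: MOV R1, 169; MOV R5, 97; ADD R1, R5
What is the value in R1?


Register state trace:
  MOV R1, 169  → R1 = 169
  MOV R5, 97  → R5 = 97
  ADD R1, R5  → R1 = 169 + 97 = 266
Final: R1 = 266

266


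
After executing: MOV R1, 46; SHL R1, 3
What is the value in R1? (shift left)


Register state trace:
  MOV R1, 46  → R1 = 46
  SHL R1, 3  → R1 = 46 << 3 = 46 * 2^3 = 368
Final: R1 = 368

368


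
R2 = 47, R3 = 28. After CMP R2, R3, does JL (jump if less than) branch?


Trace:
  R2 = 47, R3 = 28
  CMP R2, R3  → compares 47 vs 28
  JL checks: is 47 less than 28?
  47 > 28, so condition is false
Branch taken: No

No


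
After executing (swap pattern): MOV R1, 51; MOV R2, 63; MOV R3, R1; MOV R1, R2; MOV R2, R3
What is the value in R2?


Register state trace (swap pattern):
  MOV R1, 51  → R1 = 51
  MOV R2, 63  → R2 = 63
  MOV R3, R1  → R3 = 51  (save R1)
  MOV R1, R2  → R1 = 63  (R1 gets R2's value)
  MOV R2, R3  → R2 = 51  (R2 gets saved value)
Final: R2 = 51

51


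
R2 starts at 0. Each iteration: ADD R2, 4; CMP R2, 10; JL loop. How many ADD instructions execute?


Loop trace (R2 starts at 0, target 10, step 4):
  ADD #1: R2 = 0 + 4 = 4  → 4 < 10, loop
  ADD #2: R2 = 4 + 4 = 8  → 8 < 10, loop
  ADD #3: R2 = 8 + 4 = 12  → 12 >= 10, exit
Total ADD instructions: 3

3


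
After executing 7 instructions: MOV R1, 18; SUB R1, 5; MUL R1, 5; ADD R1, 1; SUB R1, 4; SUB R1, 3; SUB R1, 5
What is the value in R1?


Register state trace:
  MOV R1, 18  → R1 = 18
  SUB R1, 5  → R1 = 18 - 5 = 13
  MUL R1, 5  → R1 = 13 * 5 = 65
  ADD R1, 1  → R1 = 65 + 1 = 66
  SUB R1, 4  → R1 = 66 - 4 = 62
  SUB R1, 3  → R1 = 62 - 3 = 59
  SUB R1, 5  → R1 = 59 - 5 = 54
Final: R1 = 54

54
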